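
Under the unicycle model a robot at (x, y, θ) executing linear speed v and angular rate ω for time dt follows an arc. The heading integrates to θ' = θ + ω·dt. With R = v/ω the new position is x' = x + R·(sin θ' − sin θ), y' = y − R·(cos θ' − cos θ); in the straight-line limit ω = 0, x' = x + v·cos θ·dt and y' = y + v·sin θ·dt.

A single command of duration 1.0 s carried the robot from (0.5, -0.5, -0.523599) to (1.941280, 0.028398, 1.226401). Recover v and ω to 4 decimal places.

v = 1.7500, ω = 1.7500

Δθ = 1.226401 − -0.523599 = 1.750000
ω = Δθ/dt = 1.750000/1.0 = 1.7500
R = Δx/(sin θ' − sin θ) = 1.0000
v = R·ω = 1.0000·1.7500 = 1.7500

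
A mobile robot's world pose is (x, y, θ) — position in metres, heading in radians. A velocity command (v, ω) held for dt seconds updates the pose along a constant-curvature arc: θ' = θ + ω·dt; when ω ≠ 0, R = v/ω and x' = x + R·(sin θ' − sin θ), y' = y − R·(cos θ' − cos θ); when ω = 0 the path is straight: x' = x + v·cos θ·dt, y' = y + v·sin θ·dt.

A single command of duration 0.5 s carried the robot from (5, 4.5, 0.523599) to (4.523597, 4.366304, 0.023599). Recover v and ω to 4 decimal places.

Δθ = 0.023599 − 0.523599 = -0.500000
ω = Δθ/dt = -0.500000/0.5 = -1.0000
R = Δx/(sin θ' − sin θ) = 1.0000
v = R·ω = 1.0000·-1.0000 = -1.0000

v = -1.0000, ω = -1.0000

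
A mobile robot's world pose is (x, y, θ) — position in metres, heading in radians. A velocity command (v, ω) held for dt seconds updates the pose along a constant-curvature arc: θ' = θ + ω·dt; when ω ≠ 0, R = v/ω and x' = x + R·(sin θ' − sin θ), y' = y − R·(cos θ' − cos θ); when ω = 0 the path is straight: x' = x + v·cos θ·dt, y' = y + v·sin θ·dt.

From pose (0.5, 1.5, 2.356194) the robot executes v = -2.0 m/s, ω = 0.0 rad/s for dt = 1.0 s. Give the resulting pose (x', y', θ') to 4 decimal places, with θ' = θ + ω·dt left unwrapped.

(1.9142, 0.0858, 2.3562)

θ' = 2.3562 + 0.0·1.0 = 2.3562
ω = 0 → straight: x' = 0.5 + -2.0·cos(2.3562)·1.0 = 1.9142
y' = 1.5 + -2.0·sin(2.3562)·1.0 = 0.0858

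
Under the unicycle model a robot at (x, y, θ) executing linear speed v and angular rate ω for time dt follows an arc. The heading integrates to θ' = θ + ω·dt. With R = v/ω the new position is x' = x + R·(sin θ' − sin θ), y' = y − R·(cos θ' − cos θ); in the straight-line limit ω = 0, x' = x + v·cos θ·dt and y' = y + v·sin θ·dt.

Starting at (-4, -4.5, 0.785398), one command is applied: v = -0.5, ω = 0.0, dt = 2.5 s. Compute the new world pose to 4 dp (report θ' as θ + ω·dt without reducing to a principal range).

θ' = 0.7854 + 0.0·2.5 = 0.7854
ω = 0 → straight: x' = -4 + -0.5·cos(0.7854)·2.5 = -4.8839
y' = -4.5 + -0.5·sin(0.7854)·2.5 = -5.3839

(-4.8839, -5.3839, 0.7854)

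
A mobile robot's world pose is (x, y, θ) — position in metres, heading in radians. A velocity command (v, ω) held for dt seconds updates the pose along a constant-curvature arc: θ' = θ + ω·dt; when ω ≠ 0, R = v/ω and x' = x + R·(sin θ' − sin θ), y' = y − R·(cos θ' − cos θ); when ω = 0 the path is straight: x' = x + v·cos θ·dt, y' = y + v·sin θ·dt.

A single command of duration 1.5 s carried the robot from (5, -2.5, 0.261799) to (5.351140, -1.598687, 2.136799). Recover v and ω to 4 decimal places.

Δθ = 2.136799 − 0.261799 = 1.875000
ω = Δθ/dt = 1.875000/1.5 = 1.2500
R = −Δy/(cos θ' − cos θ) = 0.6000
v = R·ω = 0.6000·1.2500 = 0.7500

v = 0.7500, ω = 1.2500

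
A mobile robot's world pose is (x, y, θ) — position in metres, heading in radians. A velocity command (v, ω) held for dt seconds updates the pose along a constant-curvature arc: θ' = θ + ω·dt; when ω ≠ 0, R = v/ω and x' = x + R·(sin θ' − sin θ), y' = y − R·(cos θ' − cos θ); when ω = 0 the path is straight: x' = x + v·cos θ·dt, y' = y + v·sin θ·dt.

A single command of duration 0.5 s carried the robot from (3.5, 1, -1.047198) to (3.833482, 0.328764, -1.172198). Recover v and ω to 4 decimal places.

Δθ = -1.172198 − -1.047198 = -0.125000
ω = Δθ/dt = -0.125000/0.5 = -0.2500
R = −Δy/(cos θ' − cos θ) = -6.0000
v = R·ω = -6.0000·-0.2500 = 1.5000

v = 1.5000, ω = -0.2500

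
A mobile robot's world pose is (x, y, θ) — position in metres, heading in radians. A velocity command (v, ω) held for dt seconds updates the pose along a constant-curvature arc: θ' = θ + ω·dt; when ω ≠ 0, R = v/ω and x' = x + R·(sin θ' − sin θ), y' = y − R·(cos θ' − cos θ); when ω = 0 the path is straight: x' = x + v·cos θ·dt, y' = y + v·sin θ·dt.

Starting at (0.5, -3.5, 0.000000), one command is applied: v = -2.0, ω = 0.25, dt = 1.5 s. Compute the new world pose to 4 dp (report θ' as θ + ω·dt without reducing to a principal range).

θ' = 0.0000 + 0.25·1.5 = 0.3750
R = v/ω = -2.0/0.25 = -8.0000
x' = 0.5 + -8.0000·(sin 0.3750 − sin 0.0000) = -2.4302
y' = -3.5 − -8.0000·(cos 0.3750 − cos 0.0000) = -4.0559

(-2.4302, -4.0559, 0.3750)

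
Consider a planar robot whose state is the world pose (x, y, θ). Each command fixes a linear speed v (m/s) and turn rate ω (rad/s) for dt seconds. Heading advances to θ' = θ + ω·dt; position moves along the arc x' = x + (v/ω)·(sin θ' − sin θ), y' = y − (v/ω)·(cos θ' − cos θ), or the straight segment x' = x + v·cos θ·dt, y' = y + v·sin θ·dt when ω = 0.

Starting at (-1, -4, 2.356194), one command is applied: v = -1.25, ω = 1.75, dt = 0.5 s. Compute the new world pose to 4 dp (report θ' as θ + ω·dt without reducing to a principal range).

θ' = 2.3562 + 1.75·0.5 = 3.2312
R = v/ω = -1.25/1.75 = -0.7143
x' = -1 + -0.7143·(sin 3.2312 − sin 2.3562) = -0.4310
y' = -4 − -0.7143·(cos 3.2312 − cos 2.3562) = -4.2063

(-0.4310, -4.2063, 3.2312)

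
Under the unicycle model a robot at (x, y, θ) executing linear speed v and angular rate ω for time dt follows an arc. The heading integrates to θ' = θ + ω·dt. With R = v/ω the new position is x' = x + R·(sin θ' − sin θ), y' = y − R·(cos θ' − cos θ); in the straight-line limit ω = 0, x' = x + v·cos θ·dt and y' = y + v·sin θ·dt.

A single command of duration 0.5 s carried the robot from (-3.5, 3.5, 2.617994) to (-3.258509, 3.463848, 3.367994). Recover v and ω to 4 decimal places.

Δθ = 3.367994 − 2.617994 = 0.750000
ω = Δθ/dt = 0.750000/0.5 = 1.5000
R = Δx/(sin θ' − sin θ) = -0.3333
v = R·ω = -0.3333·1.5000 = -0.5000

v = -0.5000, ω = 1.5000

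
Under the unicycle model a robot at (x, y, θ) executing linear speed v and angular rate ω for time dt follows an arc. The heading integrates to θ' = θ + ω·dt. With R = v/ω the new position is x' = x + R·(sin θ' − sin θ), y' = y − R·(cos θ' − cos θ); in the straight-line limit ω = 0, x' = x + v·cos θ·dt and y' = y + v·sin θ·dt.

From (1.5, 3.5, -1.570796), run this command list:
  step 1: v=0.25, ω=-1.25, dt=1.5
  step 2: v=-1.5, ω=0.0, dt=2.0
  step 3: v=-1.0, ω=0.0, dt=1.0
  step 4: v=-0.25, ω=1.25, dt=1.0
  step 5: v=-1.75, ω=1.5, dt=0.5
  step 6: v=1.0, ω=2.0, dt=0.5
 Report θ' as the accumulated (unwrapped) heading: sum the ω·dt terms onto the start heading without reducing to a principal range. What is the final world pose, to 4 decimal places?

step 1: θ'=-3.4458 (R=-0.2000) → pose (1.2401, 3.3092, -3.4458)
step 2: θ'=-3.4458 (straight) → pose (4.1024, 2.4106, -3.4458)
step 3: θ'=-3.4458 (straight) → pose (5.0564, 2.1110, -3.4458)
step 4: θ'=-2.1958 (R=-0.2000) → pose (5.2785, 2.1848, -2.1958)
step 5: θ'=-1.4458 (R=-1.1667) → pose (5.4900, 3.0129, -1.4458)
step 6: θ'=-0.4458 (R=0.5000) → pose (5.7705, 2.6241, -0.4458)

(5.7705, 2.6241, -0.4458)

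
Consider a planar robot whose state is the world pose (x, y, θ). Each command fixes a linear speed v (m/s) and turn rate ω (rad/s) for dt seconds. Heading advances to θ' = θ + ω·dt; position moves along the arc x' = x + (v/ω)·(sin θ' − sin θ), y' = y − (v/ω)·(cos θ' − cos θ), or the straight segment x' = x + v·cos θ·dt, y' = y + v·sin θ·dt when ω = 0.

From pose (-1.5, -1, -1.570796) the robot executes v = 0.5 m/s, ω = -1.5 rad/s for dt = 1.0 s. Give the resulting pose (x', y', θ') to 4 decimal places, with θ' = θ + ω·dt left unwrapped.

(-1.8098, -1.3325, -3.0708)

θ' = -1.5708 + -1.5·1.0 = -3.0708
R = v/ω = 0.5/-1.5 = -0.3333
x' = -1.5 + -0.3333·(sin -3.0708 − sin -1.5708) = -1.8098
y' = -1 − -0.3333·(cos -3.0708 − cos -1.5708) = -1.3325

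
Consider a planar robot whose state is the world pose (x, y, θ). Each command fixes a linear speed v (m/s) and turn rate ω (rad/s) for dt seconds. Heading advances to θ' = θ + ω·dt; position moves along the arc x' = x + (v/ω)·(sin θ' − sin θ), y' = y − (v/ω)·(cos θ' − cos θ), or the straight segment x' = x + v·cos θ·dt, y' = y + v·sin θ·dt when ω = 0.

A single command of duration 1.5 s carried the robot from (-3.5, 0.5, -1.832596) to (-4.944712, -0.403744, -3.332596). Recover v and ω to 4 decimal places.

Δθ = -3.332596 − -1.832596 = -1.500000
ω = Δθ/dt = -1.500000/1.5 = -1.0000
R = Δx/(sin θ' − sin θ) = -1.2500
v = R·ω = -1.2500·-1.0000 = 1.2500

v = 1.2500, ω = -1.0000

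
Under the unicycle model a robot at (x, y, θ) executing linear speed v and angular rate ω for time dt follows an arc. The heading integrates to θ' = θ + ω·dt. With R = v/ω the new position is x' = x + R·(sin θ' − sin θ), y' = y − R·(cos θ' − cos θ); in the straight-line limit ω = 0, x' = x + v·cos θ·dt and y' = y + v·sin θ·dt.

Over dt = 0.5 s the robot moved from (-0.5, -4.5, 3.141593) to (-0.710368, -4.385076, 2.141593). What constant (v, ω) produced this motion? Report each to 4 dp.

v = 0.5000, ω = -2.0000

Δθ = 2.141593 − 3.141593 = -1.000000
ω = Δθ/dt = -1.000000/0.5 = -2.0000
R = Δx/(sin θ' − sin θ) = -0.2500
v = R·ω = -0.2500·-2.0000 = 0.5000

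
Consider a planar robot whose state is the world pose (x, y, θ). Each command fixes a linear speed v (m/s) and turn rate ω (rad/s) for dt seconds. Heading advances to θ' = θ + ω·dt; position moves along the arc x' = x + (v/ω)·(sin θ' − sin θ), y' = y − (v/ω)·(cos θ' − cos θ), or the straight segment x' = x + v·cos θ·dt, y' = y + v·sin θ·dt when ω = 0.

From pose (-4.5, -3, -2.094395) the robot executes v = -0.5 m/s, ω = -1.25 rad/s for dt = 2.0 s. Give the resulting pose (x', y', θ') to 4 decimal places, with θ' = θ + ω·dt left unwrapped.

θ' = -2.0944 + -1.25·2.0 = -4.5944
R = v/ω = -0.5/-1.25 = 0.4000
x' = -4.5 + 0.4000·(sin -4.5944 − sin -2.0944) = -3.7564
y' = -3 − 0.4000·(cos -4.5944 − cos -2.0944) = -3.1529

(-3.7564, -3.1529, -4.5944)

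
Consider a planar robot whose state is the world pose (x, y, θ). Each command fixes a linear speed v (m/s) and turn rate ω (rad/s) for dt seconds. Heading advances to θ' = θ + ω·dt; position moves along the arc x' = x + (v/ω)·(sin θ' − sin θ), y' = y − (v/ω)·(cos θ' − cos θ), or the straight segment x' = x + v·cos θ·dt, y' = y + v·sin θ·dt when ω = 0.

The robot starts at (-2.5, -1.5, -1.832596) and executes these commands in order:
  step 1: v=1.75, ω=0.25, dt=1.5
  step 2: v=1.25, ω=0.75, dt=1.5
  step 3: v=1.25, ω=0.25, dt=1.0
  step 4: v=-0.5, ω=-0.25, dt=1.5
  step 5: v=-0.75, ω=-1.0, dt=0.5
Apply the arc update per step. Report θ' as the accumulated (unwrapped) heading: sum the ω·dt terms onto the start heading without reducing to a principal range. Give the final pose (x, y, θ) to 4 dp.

step 1: θ'=-1.4576 (R=7.0000) → pose (-2.6937, -4.1024, -1.4576)
step 2: θ'=-0.3326 (R=1.6667) → pose (-1.5819, -5.4895, -0.3326)
step 3: θ'=-0.0826 (R=5.0000) → pose (-0.3619, -5.7465, -0.0826)
step 4: θ'=-0.4576 (R=2.0000) → pose (-1.0805, -5.5475, -0.4576)
step 5: θ'=-0.9576 (R=0.7500) → pose (-1.3625, -5.3063, -0.9576)

(-1.3625, -5.3063, -0.9576)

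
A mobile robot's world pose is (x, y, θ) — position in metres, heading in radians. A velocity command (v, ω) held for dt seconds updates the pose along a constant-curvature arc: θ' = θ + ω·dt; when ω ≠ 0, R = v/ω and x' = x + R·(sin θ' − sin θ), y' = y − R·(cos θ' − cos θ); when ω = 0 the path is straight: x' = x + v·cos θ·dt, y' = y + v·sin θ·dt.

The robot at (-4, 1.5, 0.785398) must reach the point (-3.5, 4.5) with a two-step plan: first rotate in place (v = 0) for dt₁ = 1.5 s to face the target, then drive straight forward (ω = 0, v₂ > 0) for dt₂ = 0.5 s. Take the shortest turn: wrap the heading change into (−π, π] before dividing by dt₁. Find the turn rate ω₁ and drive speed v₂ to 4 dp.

ω₁ = 0.4135, v₂ = 6.0828

heading to target = atan2(4.5−1.5, -3.5−-4) = 1.4056
Δθ = wrap(1.4056 − 0.7854) = 0.6202; ω₁ = Δθ/dt₁ = 0.4135
distance = √((-3.5−-4)² + (4.5−1.5)²) = 3.0414; v₂ = distance/dt₂ = 6.0828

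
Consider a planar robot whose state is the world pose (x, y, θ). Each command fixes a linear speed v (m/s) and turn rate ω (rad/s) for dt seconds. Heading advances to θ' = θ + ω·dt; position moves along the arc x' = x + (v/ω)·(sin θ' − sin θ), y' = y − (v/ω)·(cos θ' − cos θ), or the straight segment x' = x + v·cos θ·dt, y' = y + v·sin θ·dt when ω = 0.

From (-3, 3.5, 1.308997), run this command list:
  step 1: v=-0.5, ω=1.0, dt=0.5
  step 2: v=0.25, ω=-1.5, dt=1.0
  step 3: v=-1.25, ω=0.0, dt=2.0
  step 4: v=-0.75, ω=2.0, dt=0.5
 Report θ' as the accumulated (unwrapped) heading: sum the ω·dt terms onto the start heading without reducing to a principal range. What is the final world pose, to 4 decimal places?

step 1: θ'=1.8090 (R=-0.5000) → pose (-3.0029, 3.2526, 1.8090)
step 2: θ'=0.3090 (R=-0.1667) → pose (-2.8916, 3.4507, 0.3090)
step 3: θ'=0.3090 (straight) → pose (-5.2732, 2.6905, 0.3090)
step 4: θ'=1.3090 (R=-0.3750) → pose (-5.5214, 2.4303, 1.3090)

(-5.5214, 2.4303, 1.3090)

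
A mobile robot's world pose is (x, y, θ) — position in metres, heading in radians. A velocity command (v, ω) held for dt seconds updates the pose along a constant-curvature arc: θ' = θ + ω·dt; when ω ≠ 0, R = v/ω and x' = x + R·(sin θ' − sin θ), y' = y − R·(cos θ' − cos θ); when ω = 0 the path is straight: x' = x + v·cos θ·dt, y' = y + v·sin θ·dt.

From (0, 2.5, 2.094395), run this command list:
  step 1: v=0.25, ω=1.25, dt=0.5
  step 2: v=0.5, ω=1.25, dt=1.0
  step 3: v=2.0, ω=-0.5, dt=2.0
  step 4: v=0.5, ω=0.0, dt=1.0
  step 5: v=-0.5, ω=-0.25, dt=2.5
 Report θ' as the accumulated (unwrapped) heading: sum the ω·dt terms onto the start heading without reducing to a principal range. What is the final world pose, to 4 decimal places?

(-3.5854, 0.7660, 2.3444)

step 1: θ'=2.7194 (R=0.2000) → pose (-0.0913, 2.5824, 2.7194)
step 2: θ'=3.9694 (R=0.4000) → pose (-0.5497, 2.4882, 3.9694)
step 3: θ'=2.9694 (R=-4.0000) → pose (-4.1809, 1.2533, 2.9694)
step 4: θ'=2.9694 (straight) → pose (-4.6735, 1.3390, 2.9694)
step 5: θ'=2.3444 (R=2.0000) → pose (-3.5854, 0.7660, 2.3444)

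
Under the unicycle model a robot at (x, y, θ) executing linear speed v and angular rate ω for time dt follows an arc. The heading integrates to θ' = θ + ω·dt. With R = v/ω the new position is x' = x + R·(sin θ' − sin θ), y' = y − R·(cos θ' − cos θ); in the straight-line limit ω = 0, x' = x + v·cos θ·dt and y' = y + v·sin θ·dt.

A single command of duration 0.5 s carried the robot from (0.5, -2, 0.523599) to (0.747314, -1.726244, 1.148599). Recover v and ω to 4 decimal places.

Δθ = 1.148599 − 0.523599 = 0.625000
ω = Δθ/dt = 0.625000/0.5 = 1.2500
R = −Δy/(cos θ' − cos θ) = 0.6000
v = R·ω = 0.6000·1.2500 = 0.7500

v = 0.7500, ω = 1.2500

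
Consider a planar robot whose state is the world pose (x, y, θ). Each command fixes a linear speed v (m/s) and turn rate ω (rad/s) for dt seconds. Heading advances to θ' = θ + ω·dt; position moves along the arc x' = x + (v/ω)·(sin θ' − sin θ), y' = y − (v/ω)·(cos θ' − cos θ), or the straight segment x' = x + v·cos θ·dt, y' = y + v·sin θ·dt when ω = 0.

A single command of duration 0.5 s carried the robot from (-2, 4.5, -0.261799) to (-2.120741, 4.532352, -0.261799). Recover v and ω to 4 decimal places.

v = -0.2500, ω = 0.0000

Δθ = -0.261799 − -0.261799 = 0.000000
ω = Δθ/dt = 0.000000/0.5 = 0.0000
ω = 0 → v = (Δx·cos θ + Δy·sin θ)/dt = -0.2500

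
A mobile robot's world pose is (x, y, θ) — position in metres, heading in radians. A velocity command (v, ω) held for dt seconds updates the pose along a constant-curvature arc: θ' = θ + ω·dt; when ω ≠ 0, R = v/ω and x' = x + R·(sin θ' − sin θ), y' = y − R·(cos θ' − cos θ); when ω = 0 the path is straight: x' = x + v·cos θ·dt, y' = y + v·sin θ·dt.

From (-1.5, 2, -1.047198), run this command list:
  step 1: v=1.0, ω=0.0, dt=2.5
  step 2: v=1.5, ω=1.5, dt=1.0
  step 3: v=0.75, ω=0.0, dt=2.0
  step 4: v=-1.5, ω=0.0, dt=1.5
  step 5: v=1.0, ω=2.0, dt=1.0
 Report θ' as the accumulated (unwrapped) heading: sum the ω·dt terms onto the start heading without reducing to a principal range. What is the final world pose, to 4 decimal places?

step 1: θ'=-1.0472 (straight) → pose (-0.2500, -0.1651, -1.0472)
step 2: θ'=0.4528 (R=1.0000) → pose (1.0535, -0.5643, 0.4528)
step 3: θ'=0.4528 (straight) → pose (2.4023, 0.0919, 0.4528)
step 4: θ'=0.4528 (straight) → pose (0.3791, -0.8924, 0.4528)
step 5: θ'=2.4528 (R=0.5000) → pose (0.4782, -0.0568, 2.4528)

(0.4782, -0.0568, 2.4528)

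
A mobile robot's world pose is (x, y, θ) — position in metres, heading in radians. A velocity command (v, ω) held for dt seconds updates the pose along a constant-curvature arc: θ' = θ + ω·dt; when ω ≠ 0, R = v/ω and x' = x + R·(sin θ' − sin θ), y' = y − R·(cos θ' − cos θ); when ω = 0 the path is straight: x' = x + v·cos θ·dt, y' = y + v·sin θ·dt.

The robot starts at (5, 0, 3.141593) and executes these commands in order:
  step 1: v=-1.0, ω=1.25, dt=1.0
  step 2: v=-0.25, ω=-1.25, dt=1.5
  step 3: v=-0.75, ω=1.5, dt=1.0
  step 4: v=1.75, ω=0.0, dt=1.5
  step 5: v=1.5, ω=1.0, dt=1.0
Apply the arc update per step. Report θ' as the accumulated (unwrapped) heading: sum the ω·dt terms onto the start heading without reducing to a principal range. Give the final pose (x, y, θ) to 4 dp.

(4.7799, -2.6937, 5.0166)

step 1: θ'=4.3916 (R=-0.8000) → pose (5.7592, 0.5477, 4.3916)
step 2: θ'=2.5166 (R=0.2000) → pose (6.0660, 0.6469, 2.5166)
step 3: θ'=4.0166 (R=-0.5000) → pose (6.7423, 0.7319, 4.0166)
step 4: θ'=4.0166 (straight) → pose (5.0597, -1.2829, 4.0166)
step 5: θ'=5.0166 (R=1.5000) → pose (4.7799, -2.6937, 5.0166)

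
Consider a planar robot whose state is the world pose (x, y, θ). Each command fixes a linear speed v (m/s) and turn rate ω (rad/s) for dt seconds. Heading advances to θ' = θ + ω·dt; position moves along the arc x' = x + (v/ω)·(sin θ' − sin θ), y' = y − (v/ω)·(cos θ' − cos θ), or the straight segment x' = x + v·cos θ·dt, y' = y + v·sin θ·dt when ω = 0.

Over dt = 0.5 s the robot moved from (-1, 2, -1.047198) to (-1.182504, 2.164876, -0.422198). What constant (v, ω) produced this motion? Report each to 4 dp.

v = -0.5000, ω = 1.2500

Δθ = -0.422198 − -1.047198 = 0.625000
ω = Δθ/dt = 0.625000/0.5 = 1.2500
R = Δx/(sin θ' − sin θ) = -0.4000
v = R·ω = -0.4000·1.2500 = -0.5000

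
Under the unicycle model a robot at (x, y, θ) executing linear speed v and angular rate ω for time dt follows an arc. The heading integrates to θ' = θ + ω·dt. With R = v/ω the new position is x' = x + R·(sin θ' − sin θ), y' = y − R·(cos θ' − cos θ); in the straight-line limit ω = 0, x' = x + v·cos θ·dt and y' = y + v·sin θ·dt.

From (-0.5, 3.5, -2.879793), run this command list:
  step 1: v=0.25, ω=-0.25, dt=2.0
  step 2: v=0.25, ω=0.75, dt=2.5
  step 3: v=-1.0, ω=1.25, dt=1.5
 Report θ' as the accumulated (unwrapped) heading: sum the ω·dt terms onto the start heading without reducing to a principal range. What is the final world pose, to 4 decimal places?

step 1: θ'=-3.3798 (R=-1.0000) → pose (-0.9948, 3.4942, -3.3798)
step 2: θ'=-1.5048 (R=0.3333) → pose (-1.4060, 3.1483, -1.5048)
step 3: θ'=0.3702 (R=-0.8000) → pose (-2.4937, 3.8413, 0.3702)

(-2.4937, 3.8413, 0.3702)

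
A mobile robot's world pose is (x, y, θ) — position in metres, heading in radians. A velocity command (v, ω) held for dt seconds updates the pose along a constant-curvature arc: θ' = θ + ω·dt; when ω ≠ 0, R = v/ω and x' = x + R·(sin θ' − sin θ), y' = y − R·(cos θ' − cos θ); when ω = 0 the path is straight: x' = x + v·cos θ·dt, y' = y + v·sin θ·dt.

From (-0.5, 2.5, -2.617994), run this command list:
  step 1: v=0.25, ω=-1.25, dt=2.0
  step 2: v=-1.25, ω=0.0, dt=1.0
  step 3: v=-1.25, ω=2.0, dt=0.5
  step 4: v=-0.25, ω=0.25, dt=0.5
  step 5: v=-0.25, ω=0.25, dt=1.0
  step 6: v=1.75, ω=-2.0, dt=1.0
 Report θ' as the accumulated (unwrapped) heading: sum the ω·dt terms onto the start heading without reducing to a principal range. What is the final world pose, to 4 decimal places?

(-0.9128, 2.2143, -5.7430)

step 1: θ'=-5.1180 (R=-0.2000) → pose (-0.7838, 2.7521, -5.1180)
step 2: θ'=-5.1180 (straight) → pose (-1.2770, 1.6035, -5.1180)
step 3: θ'=-4.1180 (R=-0.6250) → pose (-1.2205, 1.0069, -4.1180)
step 4: θ'=-3.9930 (R=-1.0000) → pose (-1.1442, 0.9080, -3.9930)
step 5: θ'=-3.7430 (R=-1.0000) → pose (-0.9578, 0.7424, -3.7430)
step 6: θ'=-5.7430 (R=-0.8750) → pose (-0.9128, 2.2143, -5.7430)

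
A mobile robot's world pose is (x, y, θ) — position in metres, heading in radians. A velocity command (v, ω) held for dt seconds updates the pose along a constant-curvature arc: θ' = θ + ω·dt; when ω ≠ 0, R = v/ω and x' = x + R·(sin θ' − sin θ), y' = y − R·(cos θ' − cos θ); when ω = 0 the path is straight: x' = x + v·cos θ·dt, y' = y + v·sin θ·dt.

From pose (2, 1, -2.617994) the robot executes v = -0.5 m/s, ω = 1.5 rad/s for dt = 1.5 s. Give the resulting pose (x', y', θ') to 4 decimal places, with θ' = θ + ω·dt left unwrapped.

(1.9532, 1.5997, -0.3680)

θ' = -2.6180 + 1.5·1.5 = -0.3680
R = v/ω = -0.5/1.5 = -0.3333
x' = 2 + -0.3333·(sin -0.3680 − sin -2.6180) = 1.9532
y' = 1 − -0.3333·(cos -0.3680 − cos -2.6180) = 1.5997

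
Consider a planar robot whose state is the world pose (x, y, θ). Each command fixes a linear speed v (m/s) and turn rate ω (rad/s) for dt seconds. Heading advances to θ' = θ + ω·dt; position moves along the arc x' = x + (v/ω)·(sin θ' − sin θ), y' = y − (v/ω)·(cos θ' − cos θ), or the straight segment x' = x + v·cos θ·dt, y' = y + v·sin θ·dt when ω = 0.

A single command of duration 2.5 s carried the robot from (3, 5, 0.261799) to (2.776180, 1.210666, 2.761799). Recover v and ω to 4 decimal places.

Δθ = 2.761799 − 0.261799 = 2.500000
ω = Δθ/dt = 2.500000/2.5 = 1.0000
R = −Δy/(cos θ' − cos θ) = -2.0000
v = R·ω = -2.0000·1.0000 = -2.0000

v = -2.0000, ω = 1.0000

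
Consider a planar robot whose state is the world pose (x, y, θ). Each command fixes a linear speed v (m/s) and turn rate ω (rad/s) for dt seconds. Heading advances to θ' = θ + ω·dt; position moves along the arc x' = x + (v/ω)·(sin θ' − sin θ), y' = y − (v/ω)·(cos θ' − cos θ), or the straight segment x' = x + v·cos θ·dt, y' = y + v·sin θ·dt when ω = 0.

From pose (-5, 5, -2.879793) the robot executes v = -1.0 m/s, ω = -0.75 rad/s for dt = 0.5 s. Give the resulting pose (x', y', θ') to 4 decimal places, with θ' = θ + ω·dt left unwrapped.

θ' = -2.8798 + -0.75·0.5 = -3.2548
R = v/ω = -1.0/-0.75 = 1.3333
x' = -5 + 1.3333·(sin -3.2548 − sin -2.8798) = -4.5043
y' = 5 − 1.3333·(cos -3.2548 − cos -2.8798) = 5.0369

(-4.5043, 5.0369, -3.2548)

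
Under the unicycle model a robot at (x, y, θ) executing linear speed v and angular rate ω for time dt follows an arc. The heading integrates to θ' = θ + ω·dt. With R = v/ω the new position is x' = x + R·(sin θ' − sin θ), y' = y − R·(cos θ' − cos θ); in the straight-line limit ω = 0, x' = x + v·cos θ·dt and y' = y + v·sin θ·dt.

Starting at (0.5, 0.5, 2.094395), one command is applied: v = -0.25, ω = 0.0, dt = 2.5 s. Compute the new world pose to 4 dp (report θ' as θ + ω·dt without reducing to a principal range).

θ' = 2.0944 + 0.0·2.5 = 2.0944
ω = 0 → straight: x' = 0.5 + -0.25·cos(2.0944)·2.5 = 0.8125
y' = 0.5 + -0.25·sin(2.0944)·2.5 = -0.0413

(0.8125, -0.0413, 2.0944)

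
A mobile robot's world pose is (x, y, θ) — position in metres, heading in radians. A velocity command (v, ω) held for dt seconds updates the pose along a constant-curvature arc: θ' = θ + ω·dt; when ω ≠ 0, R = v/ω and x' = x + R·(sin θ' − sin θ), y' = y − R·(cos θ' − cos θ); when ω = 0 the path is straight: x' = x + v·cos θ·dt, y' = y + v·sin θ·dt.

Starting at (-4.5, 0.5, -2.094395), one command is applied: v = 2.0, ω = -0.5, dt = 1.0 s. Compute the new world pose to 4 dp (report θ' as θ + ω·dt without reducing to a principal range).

θ' = -2.0944 + -0.5·1.0 = -2.5944
R = v/ω = 2.0/-0.5 = -4.0000
x' = -4.5 + -4.0000·(sin -2.5944 − sin -2.0944) = -5.8829
y' = 0.5 − -4.0000·(cos -2.5944 − cos -2.0944) = -0.9159

(-5.8829, -0.9159, -2.5944)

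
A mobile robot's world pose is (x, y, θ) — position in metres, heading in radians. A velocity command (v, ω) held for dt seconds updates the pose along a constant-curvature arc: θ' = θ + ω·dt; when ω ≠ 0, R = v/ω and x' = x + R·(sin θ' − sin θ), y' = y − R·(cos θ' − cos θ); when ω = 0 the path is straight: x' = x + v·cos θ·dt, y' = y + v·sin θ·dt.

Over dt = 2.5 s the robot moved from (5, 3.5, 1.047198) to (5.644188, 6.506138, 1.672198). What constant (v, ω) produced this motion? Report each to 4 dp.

Δθ = 1.672198 − 1.047198 = 0.625000
ω = Δθ/dt = 0.625000/2.5 = 0.2500
R = −Δy/(cos θ' − cos θ) = 5.0000
v = R·ω = 5.0000·0.2500 = 1.2500

v = 1.2500, ω = 0.2500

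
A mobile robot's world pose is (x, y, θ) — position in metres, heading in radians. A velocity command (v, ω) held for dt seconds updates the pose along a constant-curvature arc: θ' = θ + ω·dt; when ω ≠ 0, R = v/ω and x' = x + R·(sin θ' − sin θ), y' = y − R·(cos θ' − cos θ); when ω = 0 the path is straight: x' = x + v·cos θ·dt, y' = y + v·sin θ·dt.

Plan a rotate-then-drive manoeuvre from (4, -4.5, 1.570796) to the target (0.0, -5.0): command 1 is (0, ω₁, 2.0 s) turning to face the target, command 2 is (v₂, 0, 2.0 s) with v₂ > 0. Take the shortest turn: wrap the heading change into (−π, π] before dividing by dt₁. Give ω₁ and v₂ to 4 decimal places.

ω₁ = 0.8476, v₂ = 2.0156

heading to target = atan2(-5−-4.5, 0−4) = -3.0172
Δθ = wrap(-3.0172 − 1.5708) = 1.6952; ω₁ = Δθ/dt₁ = 0.8476
distance = √((0−4)² + (-5−-4.5)²) = 4.0311; v₂ = distance/dt₂ = 2.0156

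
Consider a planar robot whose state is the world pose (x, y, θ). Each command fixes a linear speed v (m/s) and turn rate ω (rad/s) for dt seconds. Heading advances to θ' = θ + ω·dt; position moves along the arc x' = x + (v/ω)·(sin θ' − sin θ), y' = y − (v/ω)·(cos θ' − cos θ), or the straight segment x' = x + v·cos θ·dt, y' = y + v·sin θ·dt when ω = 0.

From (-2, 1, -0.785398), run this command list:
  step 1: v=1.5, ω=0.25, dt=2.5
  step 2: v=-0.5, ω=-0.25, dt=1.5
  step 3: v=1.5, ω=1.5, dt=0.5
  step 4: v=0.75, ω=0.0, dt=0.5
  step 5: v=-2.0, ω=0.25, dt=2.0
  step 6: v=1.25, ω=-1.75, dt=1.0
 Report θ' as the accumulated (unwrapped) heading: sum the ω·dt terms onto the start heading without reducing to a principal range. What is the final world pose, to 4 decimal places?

(-0.7835, -2.4121, -1.0354)

step 1: θ'=-0.1604 (R=6.0000) → pose (1.2844, -0.6803, -0.1604)
step 2: θ'=-0.5354 (R=2.0000) → pose (0.5834, -0.4261, -0.5354)
step 3: θ'=0.2146 (R=1.0000) → pose (1.3066, -0.5431, 0.2146)
step 4: θ'=0.2146 (straight) → pose (1.6730, -0.4633, 0.2146)
step 5: θ'=0.7146 (R=-8.0000) → pose (-1.8659, -2.2369, 0.7146)
step 6: θ'=-1.0354 (R=-0.7143) → pose (-0.7835, -2.4121, -1.0354)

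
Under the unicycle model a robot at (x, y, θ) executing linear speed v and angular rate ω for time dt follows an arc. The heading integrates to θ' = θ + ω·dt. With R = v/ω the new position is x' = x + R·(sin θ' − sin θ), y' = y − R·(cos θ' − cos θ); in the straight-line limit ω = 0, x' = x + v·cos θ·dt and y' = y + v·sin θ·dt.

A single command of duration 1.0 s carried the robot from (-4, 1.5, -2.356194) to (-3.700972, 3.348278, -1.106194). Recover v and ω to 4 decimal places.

v = -2.0000, ω = 1.2500

Δθ = -1.106194 − -2.356194 = 1.250000
ω = Δθ/dt = 1.250000/1.0 = 1.2500
R = −Δy/(cos θ' − cos θ) = -1.6000
v = R·ω = -1.6000·1.2500 = -2.0000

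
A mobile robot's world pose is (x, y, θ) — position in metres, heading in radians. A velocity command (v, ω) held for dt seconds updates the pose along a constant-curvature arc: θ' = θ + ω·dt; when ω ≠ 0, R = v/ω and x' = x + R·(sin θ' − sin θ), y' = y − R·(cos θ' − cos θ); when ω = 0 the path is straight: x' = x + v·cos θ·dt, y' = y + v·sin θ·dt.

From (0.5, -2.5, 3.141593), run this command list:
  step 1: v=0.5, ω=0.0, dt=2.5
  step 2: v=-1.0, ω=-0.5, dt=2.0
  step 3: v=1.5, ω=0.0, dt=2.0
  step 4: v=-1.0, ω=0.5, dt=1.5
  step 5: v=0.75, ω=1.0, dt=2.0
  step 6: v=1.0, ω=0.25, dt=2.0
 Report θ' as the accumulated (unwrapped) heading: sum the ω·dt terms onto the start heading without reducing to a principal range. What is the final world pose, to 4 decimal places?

step 1: θ'=3.1416 (straight) → pose (-0.7500, -2.5000, 3.1416)
step 2: θ'=2.1416 (R=2.0000) → pose (0.9329, -3.4194, 2.1416)
step 3: θ'=2.1416 (straight) → pose (-0.6880, -0.8950, 2.1416)
step 4: θ'=2.8916 (R=-2.0000) → pose (0.5002, -1.7522, 2.8916)
step 5: θ'=4.8916 (R=0.7500) → pose (-0.4234, -2.6126, 4.8916)
step 6: θ'=5.3916 (R=4.0000) → pose (0.4003, -4.4123, 5.3916)

(0.4003, -4.4123, 5.3916)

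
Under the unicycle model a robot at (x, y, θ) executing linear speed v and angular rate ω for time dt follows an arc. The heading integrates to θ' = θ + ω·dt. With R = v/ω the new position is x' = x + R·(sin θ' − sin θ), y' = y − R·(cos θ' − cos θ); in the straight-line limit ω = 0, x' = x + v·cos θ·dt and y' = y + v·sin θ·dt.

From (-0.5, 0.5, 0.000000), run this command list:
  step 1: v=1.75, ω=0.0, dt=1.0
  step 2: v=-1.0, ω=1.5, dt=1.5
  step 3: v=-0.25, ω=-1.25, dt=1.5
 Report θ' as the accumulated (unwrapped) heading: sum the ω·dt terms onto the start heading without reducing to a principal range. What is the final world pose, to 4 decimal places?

(0.6489, -0.8972, 0.3750)

step 1: θ'=0.0000 (straight) → pose (1.2500, 0.5000, 0.0000)
step 2: θ'=2.2500 (R=-0.6667) → pose (0.7313, -0.5854, 2.2500)
step 3: θ'=0.3750 (R=0.2000) → pose (0.6489, -0.8972, 0.3750)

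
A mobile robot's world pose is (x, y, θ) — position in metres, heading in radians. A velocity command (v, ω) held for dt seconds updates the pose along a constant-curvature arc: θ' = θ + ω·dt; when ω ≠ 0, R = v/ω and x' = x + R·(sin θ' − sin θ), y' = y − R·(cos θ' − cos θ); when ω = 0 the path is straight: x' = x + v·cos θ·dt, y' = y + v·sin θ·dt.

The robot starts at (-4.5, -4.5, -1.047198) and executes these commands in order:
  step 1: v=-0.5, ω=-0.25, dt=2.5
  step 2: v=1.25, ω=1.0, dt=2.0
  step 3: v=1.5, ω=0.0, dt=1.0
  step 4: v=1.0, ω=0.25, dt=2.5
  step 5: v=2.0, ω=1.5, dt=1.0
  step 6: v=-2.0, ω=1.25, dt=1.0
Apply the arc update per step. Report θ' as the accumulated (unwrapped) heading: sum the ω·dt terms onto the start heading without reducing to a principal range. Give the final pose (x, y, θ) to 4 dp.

(1.9101, -0.9726, 3.7028)

step 1: θ'=-1.6722 (R=2.0000) → pose (-4.7577, -3.2975, -1.6722)
step 2: θ'=0.3278 (R=1.2500) → pose (-3.1116, -4.6075, 0.3278)
step 3: θ'=0.3278 (straight) → pose (-1.6915, -4.1246, 0.3278)
step 4: θ'=0.9528 (R=4.0000) → pose (0.2808, -2.6552, 0.9528)
step 5: θ'=2.4528 (R=1.3333) → pose (0.0416, -0.8533, 2.4528)
step 6: θ'=3.7028 (R=-1.6000) → pose (1.9101, -0.9726, 3.7028)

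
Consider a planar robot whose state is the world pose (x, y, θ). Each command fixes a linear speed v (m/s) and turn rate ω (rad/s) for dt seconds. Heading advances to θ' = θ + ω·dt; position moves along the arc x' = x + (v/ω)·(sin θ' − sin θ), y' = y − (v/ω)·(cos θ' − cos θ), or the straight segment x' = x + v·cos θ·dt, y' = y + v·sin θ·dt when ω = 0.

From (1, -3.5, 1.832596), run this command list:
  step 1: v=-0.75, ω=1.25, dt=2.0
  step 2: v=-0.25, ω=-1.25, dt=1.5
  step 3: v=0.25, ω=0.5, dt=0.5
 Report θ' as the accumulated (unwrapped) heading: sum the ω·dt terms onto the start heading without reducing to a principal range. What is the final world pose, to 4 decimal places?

(2.3432, -3.4202, 2.7076)

step 1: θ'=4.3326 (R=-0.6000) → pose (2.1368, -3.5671, 4.3326)
step 2: θ'=2.4576 (R=0.2000) → pose (2.4489, -3.4863, 2.4576)
step 3: θ'=2.7076 (R=0.5000) → pose (2.3432, -3.4202, 2.7076)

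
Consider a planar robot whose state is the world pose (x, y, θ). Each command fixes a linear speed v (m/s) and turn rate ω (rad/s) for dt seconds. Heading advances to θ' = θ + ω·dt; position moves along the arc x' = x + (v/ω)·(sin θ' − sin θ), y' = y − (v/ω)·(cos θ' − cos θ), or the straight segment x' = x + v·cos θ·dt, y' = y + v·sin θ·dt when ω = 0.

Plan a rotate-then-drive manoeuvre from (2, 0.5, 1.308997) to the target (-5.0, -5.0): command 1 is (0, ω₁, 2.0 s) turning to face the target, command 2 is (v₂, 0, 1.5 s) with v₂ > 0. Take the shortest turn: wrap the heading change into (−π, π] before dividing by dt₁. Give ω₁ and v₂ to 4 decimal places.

ω₁ = 1.2493, v₂ = 5.9348

heading to target = atan2(-5−0.5, -5−2) = -2.4756
Δθ = wrap(-2.4756 − 1.3090) = 2.4986; ω₁ = Δθ/dt₁ = 1.2493
distance = √((-5−2)² + (-5−0.5)²) = 8.9022; v₂ = distance/dt₂ = 5.9348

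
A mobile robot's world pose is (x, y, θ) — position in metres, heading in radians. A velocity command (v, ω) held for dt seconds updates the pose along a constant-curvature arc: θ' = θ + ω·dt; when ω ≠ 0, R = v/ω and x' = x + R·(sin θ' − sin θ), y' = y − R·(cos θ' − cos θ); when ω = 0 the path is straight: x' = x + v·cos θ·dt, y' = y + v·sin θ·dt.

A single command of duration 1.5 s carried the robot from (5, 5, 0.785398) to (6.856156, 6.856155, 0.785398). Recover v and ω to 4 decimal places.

v = 1.7500, ω = 0.0000

Δθ = 0.785398 − 0.785398 = 0.000000
ω = Δθ/dt = 0.000000/1.5 = 0.0000
ω = 0 → v = (Δx·cos θ + Δy·sin θ)/dt = 1.7500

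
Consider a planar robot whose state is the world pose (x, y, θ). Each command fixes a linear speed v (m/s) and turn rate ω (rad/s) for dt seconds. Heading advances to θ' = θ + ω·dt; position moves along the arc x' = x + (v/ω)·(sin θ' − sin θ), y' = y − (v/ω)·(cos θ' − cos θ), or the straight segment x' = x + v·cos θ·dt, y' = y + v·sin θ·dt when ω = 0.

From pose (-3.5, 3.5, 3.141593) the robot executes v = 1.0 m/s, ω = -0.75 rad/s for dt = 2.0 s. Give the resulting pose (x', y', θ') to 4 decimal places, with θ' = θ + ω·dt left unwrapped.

(-4.8300, 4.7390, 1.6416)

θ' = 3.1416 + -0.75·2.0 = 1.6416
R = v/ω = 1.0/-0.75 = -1.3333
x' = -3.5 + -1.3333·(sin 1.6416 − sin 3.1416) = -4.8300
y' = 3.5 − -1.3333·(cos 1.6416 − cos 3.1416) = 4.7390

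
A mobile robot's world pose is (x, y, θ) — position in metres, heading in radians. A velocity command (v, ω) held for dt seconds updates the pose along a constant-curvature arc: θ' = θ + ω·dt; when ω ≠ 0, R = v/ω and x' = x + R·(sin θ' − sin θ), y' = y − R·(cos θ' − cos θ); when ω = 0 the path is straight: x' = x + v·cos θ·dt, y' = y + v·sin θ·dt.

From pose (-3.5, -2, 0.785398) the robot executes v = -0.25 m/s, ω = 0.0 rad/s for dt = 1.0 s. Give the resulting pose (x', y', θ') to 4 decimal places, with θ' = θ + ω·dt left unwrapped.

θ' = 0.7854 + 0.0·1.0 = 0.7854
ω = 0 → straight: x' = -3.5 + -0.25·cos(0.7854)·1.0 = -3.6768
y' = -2 + -0.25·sin(0.7854)·1.0 = -2.1768

(-3.6768, -2.1768, 0.7854)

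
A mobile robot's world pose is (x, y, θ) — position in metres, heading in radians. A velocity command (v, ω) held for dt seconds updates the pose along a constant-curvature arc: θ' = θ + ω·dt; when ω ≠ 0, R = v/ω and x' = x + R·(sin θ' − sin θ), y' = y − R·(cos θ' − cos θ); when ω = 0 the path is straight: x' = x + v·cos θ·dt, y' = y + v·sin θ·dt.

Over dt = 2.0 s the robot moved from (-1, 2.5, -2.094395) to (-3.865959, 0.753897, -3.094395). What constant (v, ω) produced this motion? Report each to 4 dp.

v = 1.7500, ω = -0.5000

Δθ = -3.094395 − -2.094395 = -1.000000
ω = Δθ/dt = -1.000000/2.0 = -0.5000
R = Δx/(sin θ' − sin θ) = -3.5000
v = R·ω = -3.5000·-0.5000 = 1.7500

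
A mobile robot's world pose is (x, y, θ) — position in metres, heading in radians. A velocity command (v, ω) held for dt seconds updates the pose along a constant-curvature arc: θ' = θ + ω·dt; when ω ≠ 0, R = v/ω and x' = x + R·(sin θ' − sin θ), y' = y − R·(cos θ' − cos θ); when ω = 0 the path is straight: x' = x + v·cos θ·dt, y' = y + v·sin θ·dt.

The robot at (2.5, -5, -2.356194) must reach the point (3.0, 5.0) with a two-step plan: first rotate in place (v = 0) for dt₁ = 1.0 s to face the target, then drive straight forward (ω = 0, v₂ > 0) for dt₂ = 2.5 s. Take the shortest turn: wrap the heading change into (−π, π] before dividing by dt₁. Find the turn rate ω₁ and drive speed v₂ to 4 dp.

heading to target = atan2(5−-5, 3−2.5) = 1.5208
Δθ = wrap(1.5208 − -2.3562) = -2.4062; ω₁ = Δθ/dt₁ = -2.4062
distance = √((3−2.5)² + (5−-5)²) = 10.0125; v₂ = distance/dt₂ = 4.0050

ω₁ = -2.4062, v₂ = 4.0050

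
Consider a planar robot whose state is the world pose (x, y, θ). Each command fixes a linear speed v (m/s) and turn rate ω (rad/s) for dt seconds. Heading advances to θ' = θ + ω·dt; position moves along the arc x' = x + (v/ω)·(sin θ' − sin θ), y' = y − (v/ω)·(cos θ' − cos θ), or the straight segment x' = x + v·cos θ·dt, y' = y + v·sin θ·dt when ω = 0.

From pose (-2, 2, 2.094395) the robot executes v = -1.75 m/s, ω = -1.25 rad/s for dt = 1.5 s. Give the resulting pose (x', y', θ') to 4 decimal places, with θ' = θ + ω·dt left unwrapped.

θ' = 2.0944 + -1.25·1.5 = 0.2194
R = v/ω = -1.75/-1.25 = 1.4000
x' = -2 + 1.4000·(sin 0.2194 − sin 2.0944) = -2.9077
y' = 2 − 1.4000·(cos 0.2194 − cos 2.0944) = -0.0664

(-2.9077, -0.0664, 0.2194)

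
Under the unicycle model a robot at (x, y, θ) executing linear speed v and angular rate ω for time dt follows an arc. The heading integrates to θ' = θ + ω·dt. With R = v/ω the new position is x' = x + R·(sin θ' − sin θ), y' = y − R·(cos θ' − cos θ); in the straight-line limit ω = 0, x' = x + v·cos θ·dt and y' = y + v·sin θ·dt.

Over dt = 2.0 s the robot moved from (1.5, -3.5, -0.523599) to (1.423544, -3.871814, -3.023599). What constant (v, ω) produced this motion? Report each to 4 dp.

Δθ = -3.023599 − -0.523599 = -2.500000
ω = Δθ/dt = -2.500000/2.0 = -1.2500
R = −Δy/(cos θ' − cos θ) = -0.2000
v = R·ω = -0.2000·-1.2500 = 0.2500

v = 0.2500, ω = -1.2500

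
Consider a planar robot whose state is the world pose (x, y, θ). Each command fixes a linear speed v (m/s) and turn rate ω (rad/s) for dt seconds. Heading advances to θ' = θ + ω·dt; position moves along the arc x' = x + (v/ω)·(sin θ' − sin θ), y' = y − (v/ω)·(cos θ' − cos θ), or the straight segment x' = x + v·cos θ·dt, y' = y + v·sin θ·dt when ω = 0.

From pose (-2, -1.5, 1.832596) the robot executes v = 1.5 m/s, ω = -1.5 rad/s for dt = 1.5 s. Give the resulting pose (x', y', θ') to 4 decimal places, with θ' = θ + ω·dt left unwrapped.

(-0.6287, -0.3270, -0.4174)

θ' = 1.8326 + -1.5·1.5 = -0.4174
R = v/ω = 1.5/-1.5 = -1.0000
x' = -2 + -1.0000·(sin -0.4174 − sin 1.8326) = -0.6287
y' = -1.5 − -1.0000·(cos -0.4174 − cos 1.8326) = -0.3270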